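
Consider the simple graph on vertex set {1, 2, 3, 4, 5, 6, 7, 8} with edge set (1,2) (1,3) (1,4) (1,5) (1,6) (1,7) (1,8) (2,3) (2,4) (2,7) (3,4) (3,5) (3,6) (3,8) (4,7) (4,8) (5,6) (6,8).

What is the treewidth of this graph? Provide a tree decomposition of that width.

The largest bag has 4 vertices, giving width 3; this decomposition certifies tw(G) ≤ 3. For the lower bound, the 4 vertices {1, 3, 4, 8} are pairwise adjacent, and any tree decomposition puts a clique entirely inside one bag — forcing width ≥ 3. Hence tw(G) = 3 exactly.

Treewidth 3.
Bags: B1 = {1, 3, 4, 8}  B2 = {1, 2, 3, 4}  B3 = {1, 3, 6, 8}  B4 = {1, 2, 4, 7}  B5 = {1, 3, 5, 6}
Tree: B1–B2, B1–B3, B2–B4, B3–B5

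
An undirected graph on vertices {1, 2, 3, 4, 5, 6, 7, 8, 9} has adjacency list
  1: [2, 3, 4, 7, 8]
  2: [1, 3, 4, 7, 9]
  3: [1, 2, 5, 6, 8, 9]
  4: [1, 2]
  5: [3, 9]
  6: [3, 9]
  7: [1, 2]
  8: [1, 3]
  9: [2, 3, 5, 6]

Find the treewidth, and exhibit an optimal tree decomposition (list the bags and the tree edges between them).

Treewidth 2.
Bags: B1 = {1, 2, 3}  B2 = {2, 3, 9}  B3 = {1, 2, 7}  B4 = {3, 6, 9}  B5 = {1, 3, 8}  B6 = {1, 2, 4}  B7 = {3, 5, 9}
Tree: B1–B2, B1–B3, B2–B4, B1–B5, B1–B6, B2–B7

Each bag holds 3 vertices, so the decomposition has width 2, which upper-bounds the treewidth. For the lower bound, the 3 vertices {1, 3, 8} are pairwise adjacent, and any tree decomposition puts a clique entirely inside one bag — forcing width ≥ 2. Combining the bounds, tw(G) = 2.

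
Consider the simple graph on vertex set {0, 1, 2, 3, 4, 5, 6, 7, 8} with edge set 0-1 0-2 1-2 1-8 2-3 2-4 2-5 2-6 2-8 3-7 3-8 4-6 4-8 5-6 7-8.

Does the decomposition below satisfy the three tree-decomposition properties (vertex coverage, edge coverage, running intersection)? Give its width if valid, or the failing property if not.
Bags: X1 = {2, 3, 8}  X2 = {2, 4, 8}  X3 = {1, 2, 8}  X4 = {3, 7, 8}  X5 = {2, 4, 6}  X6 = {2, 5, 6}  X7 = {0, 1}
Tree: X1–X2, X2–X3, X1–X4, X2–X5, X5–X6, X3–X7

A tree decomposition must satisfy three properties: every vertex lies in some bag; for every edge, both endpoints lie together in some bag; and for every vertex, the bags containing it form a connected subtree. Here edge (2,0) lies in no bag, so the decomposition is invalid.

No — edge (2,0) lies in no bag.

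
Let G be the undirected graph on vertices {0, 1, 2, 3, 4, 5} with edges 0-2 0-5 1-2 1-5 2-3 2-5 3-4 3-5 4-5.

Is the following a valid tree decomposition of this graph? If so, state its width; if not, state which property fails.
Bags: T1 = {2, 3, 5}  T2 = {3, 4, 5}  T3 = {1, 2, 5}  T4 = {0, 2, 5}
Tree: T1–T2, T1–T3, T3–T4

Every vertex of G appears in some bag (union = {0, 1, 2, 3, 4, 5}); every edge is covered by a bag; and for each vertex v the set of bags containing v is connected in the bag tree. The decomposition is therefore valid. The largest bag has 3 vertices, so the width is 2.

Yes; width 2.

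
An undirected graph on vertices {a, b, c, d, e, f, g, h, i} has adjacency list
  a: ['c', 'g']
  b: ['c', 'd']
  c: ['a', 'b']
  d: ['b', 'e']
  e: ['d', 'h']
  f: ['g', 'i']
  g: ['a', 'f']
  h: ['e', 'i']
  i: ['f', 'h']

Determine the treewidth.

A width-2 tree decomposition is:
Bags: B1 = {d, e, h}  B2 = {d, h, i}  B3 = {d, f, i}  B4 = {d, f, g}  B5 = {a, d, g}  B6 = {a, c, d}  B7 = {b, c, d}
Tree: B1–B2, B2–B3, B3–B4, B4–B5, B5–B6, B6–B7
The largest bag has 3 vertices, giving width 2; this decomposition certifies tw(G) ≤ 2. Since d–e–h–i–f–g–a–c–b–d is a cycle in G, G is not acyclic. Forests are exactly the graphs of treewidth ≤ 1, so tw(G) ≥ 2. Combining the bounds, tw(G) = 2.

2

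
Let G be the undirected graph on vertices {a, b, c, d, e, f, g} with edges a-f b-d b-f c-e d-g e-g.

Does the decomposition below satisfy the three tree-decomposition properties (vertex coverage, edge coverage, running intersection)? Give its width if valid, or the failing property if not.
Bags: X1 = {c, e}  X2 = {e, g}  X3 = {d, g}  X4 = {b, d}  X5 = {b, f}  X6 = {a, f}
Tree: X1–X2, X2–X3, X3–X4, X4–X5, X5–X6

Every vertex of G appears in some bag (union = {a, b, c, d, e, f, g}); every edge is covered by a bag; and for each vertex v the set of bags containing v is connected in the bag tree. The decomposition is therefore valid. The largest bag has 2 vertices, so the width is 1.

Yes; width 1.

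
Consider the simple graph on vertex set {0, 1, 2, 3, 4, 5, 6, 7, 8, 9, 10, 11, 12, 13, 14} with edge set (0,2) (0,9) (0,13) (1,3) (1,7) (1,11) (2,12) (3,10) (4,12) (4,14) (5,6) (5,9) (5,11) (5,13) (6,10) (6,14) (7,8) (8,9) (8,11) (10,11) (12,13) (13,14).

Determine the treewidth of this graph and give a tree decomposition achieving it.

Treewidth 3.
One such decomposition:
Bags: B1 = {1, 3, 7, 8}  B2 = {1, 3, 8, 11}  B3 = {3, 8, 10, 11}  B4 = {8, 9, 10, 11}  B5 = {5, 9, 10, 11}  B6 = {5, 6, 9, 10}  B7 = {0, 5, 6, 9}  B8 = {0, 5, 6, 13}  B9 = {0, 6, 13, 14}  B10 = {0, 2, 13, 14}  B11 = {2, 12, 13, 14}  B12 = {2, 4, 12, 14}
Tree: B1–B2, B2–B3, B3–B4, B4–B5, B5–B6, B6–B7, B7–B8, B8–B9, B9–B10, B10–B11, B11–B12

The largest bag has 4 vertices, giving width 3; this decomposition certifies tw(G) ≤ 3. For the lower bound: the 4 vertex sets {1,3,7}, {8}, {11}, {5,6,9,10} are disjoint, each induces a connected subgraph, and every pair is joined by at least one edge of G. Contracting each set to a single vertex therefore yields K_{4} as a minor, and since treewidth is minor-monotone, tw(G) ≥ tw(K_{4}) = 3. Hence tw(G) = 3 exactly.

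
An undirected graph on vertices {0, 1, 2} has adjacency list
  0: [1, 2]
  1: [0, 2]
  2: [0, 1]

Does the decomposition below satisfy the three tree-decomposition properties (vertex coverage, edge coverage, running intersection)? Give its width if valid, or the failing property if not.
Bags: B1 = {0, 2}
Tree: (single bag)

A tree decomposition must satisfy three properties: every vertex lies in some bag; for every edge, both endpoints lie together in some bag; and for every vertex, the bags containing it form a connected subtree. Here vertex 1 appears in no bag, so the decomposition is invalid.

No — vertex 1 appears in no bag.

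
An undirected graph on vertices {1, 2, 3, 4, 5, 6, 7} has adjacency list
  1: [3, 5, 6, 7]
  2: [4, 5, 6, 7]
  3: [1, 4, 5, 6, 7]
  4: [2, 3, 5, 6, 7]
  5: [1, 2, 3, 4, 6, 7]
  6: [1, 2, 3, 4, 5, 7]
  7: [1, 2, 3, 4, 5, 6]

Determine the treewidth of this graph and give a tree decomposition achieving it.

Every bag has size at most 5, so the width is 5 − 1 = 4 and tw(G) ≤ 4. Conversely, {2, 4, 5, 6, 7} is a clique of size 5, and the vertices of any clique must share a bag in every tree decomposition; so some bag has ≥ 5 vertices and tw(G) ≥ 4. Therefore the treewidth is 4.

Treewidth 4.
Bags: B1 = {2, 4, 5, 6, 7}  B2 = {3, 4, 5, 6, 7}  B3 = {1, 3, 5, 6, 7}
Tree: B1–B2, B2–B3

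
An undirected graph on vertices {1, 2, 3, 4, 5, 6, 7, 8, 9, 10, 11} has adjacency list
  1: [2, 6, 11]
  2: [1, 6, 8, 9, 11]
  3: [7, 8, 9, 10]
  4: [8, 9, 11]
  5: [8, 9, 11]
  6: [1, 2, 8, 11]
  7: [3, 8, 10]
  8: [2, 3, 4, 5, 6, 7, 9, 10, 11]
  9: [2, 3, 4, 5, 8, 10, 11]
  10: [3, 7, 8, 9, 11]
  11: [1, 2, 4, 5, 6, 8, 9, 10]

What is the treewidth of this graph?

A width-3 tree decomposition is:
Bags: B1 = {2, 6, 8, 11}  B2 = {2, 8, 9, 11}  B3 = {1, 2, 6, 11}  B4 = {4, 8, 9, 11}  B5 = {8, 9, 10, 11}  B6 = {3, 8, 9, 10}  B7 = {5, 8, 9, 11}  B8 = {3, 7, 8, 10}
Tree: B1–B2, B1–B3, B2–B4, B4–B5, B5–B6, B2–B7, B6–B8
Every bag has size at most 4, so the width is 4 − 1 = 3 and tw(G) ≤ 3. Conversely, {2, 8, 9, 11} is a clique of size 4, and the vertices of any clique must share a bag in every tree decomposition; so some bag has ≥ 4 vertices and tw(G) ≥ 3. The upper and lower bounds meet at 3, so that is the treewidth.

3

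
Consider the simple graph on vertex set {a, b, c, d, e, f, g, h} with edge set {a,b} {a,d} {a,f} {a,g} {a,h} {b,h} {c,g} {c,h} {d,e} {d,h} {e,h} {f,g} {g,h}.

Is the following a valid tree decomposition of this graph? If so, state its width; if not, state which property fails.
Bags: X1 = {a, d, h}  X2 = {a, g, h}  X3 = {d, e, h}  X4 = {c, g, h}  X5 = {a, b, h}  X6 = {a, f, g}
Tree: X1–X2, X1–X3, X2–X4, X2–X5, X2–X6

Yes; width 2.

Every vertex of G appears in some bag (union = {a, b, c, d, e, f, g, h}); every edge is covered by a bag; and for each vertex v the set of bags containing v is connected in the bag tree. The decomposition is therefore valid. The largest bag has 3 vertices, so the width is 2.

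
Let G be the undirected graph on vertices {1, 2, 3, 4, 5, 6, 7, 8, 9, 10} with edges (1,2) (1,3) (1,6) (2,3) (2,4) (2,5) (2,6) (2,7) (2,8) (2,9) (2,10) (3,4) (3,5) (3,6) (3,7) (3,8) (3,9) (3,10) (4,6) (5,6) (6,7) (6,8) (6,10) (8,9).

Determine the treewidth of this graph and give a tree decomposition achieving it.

Treewidth 3.
One optimal decomposition is:
Bags: B1 = {2, 3, 6, 8}  B2 = {2, 3, 4, 6}  B3 = {2, 3, 8, 9}  B4 = {2, 3, 6, 10}  B5 = {2, 3, 6, 7}  B6 = {1, 2, 3, 6}  B7 = {2, 3, 5, 6}
Tree: B1–B2, B1–B3, B2–B4, B1–B5, B1–B6, B4–B7

The largest bag has 4 vertices, giving width 3; this decomposition certifies tw(G) ≤ 3. For the lower bound, the 4 vertices {2, 3, 8, 9} are pairwise adjacent, and any tree decomposition puts a clique entirely inside one bag — forcing width ≥ 3. The upper and lower bounds meet at 3, so that is the treewidth.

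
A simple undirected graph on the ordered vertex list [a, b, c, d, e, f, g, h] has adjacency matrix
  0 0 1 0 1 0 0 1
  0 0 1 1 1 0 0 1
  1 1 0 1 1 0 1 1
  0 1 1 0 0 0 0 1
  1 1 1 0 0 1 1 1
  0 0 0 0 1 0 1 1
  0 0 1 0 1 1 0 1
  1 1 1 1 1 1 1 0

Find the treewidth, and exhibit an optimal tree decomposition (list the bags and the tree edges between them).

The largest bag has 4 vertices, giving width 3; this decomposition certifies tw(G) ≤ 3. For the lower bound, the 4 vertices {b, c, d, h} are pairwise adjacent, and any tree decomposition puts a clique entirely inside one bag — forcing width ≥ 3. The upper and lower bounds meet at 3, so that is the treewidth.

Treewidth 3.
One optimal decomposition is:
Bags: B1 = {b, c, e, h}  B2 = {a, c, e, h}  B3 = {b, c, d, h}  B4 = {c, e, g, h}  B5 = {e, f, g, h}
Tree: B1–B2, B1–B3, B1–B4, B4–B5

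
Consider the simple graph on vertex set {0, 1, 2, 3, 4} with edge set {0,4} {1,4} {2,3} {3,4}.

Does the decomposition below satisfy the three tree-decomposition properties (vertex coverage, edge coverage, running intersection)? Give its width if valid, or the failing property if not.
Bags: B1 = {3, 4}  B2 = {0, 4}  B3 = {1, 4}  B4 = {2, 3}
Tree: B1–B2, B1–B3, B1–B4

Vertex coverage: the bags together contain {0, 1, 2, 3, 4}, the full vertex set. Edge coverage: each edge of G has both endpoints in at least one bag. Running intersection: for every vertex, the bags containing it form a connected subtree. All three properties hold, so this is a valid tree decomposition of width max|bag| − 1 = 1, and hence tw(G) ≤ 1.

Yes; width 1.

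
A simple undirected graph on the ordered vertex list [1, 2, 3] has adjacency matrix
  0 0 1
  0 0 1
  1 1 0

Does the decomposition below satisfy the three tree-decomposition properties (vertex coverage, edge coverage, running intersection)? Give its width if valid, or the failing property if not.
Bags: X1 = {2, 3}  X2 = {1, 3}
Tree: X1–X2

Yes; width 1.

Every vertex of G appears in some bag (union = {1, 2, 3}); every edge is covered by a bag; and for each vertex v the set of bags containing v is connected in the bag tree. The decomposition is therefore valid. The largest bag has 2 vertices, so the width is 1.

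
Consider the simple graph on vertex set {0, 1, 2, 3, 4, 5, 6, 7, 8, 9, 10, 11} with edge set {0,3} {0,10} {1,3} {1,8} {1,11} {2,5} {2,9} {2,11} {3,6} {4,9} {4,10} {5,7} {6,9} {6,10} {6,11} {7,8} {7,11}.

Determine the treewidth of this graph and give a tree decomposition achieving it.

Treewidth 3.
Bags: B1 = {0, 4, 9, 10}  B2 = {0, 6, 9, 10}  B3 = {0, 3, 6, 9}  B4 = {2, 3, 6, 9}  B5 = {2, 3, 6, 11}  B6 = {1, 2, 3, 11}  B7 = {1, 2, 5, 11}  B8 = {1, 5, 7, 11}  B9 = {1, 5, 7, 8}
Tree: B1–B2, B2–B3, B3–B4, B4–B5, B5–B6, B6–B7, B7–B8, B8–B9

The largest bag has 4 vertices, giving width 3; this decomposition certifies tw(G) ≤ 3. For the lower bound: the 4 vertex sets {0,4,10}, {9}, {6}, {1,2,3,11} are disjoint, each induces a connected subgraph, and every pair is joined by at least one edge of G. Contracting each set to a single vertex therefore yields K_{4} as a minor, and since treewidth is minor-monotone, tw(G) ≥ tw(K_{4}) = 3. Combining the bounds, tw(G) = 3.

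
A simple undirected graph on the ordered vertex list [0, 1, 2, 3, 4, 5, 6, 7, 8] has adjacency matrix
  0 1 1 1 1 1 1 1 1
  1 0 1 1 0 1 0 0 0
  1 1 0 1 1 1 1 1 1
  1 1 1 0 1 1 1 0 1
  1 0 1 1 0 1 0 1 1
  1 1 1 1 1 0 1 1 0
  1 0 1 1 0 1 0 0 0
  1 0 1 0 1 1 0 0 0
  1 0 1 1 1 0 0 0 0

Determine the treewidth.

A width-4 tree decomposition is:
Bags: B1 = {0, 1, 2, 3, 5}  B2 = {0, 2, 3, 4, 5}  B3 = {0, 2, 4, 5, 7}  B4 = {0, 2, 3, 4, 8}  B5 = {0, 2, 3, 5, 6}
Tree: B1–B2, B2–B3, B2–B4, B1–B5
Each bag holds 5 vertices, so the decomposition has width 4, which upper-bounds the treewidth. On the other hand G contains the 5-clique {0, 2, 3, 4, 8}. A clique must lie in a single bag of any decomposition, so no decomposition can have width below 4. Combining the bounds, tw(G) = 4.

4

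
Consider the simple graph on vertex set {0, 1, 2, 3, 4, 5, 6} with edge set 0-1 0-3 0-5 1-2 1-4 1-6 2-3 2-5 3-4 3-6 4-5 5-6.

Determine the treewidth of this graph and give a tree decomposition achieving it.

Treewidth 3.
One optimal decomposition is:
Bags: B1 = {1, 3, 5, 6}  B2 = {1, 3, 4, 5}  B3 = {1, 2, 3, 5}  B4 = {0, 1, 3, 5}
Tree: B1–B2, B2–B3, B3–B4

The largest bag has 4 vertices, giving width 3; this decomposition certifies tw(G) ≤ 3. For the lower bound: the 4 vertex sets {1,6}, {3,4}, {5}, {2} are disjoint, each induces a connected subgraph, and every pair is joined by at least one edge of G. Contracting each set to a single vertex therefore yields K_{4} as a minor, and since treewidth is minor-monotone, tw(G) ≥ tw(K_{4}) = 3. Hence tw(G) = 3 exactly.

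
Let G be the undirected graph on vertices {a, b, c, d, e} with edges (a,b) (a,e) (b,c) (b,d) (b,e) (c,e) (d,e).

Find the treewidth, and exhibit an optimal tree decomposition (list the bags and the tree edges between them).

Every bag has size at most 3, so the width is 3 − 1 = 2 and tw(G) ≤ 2. For the lower bound, the 3 vertices {b, d, e} are pairwise adjacent, and any tree decomposition puts a clique entirely inside one bag — forcing width ≥ 2. Combining the bounds, tw(G) = 2.

Treewidth 2.
Bags: B1 = {a, b, e}  B2 = {b, d, e}  B3 = {b, c, e}
Tree: B1–B2, B1–B3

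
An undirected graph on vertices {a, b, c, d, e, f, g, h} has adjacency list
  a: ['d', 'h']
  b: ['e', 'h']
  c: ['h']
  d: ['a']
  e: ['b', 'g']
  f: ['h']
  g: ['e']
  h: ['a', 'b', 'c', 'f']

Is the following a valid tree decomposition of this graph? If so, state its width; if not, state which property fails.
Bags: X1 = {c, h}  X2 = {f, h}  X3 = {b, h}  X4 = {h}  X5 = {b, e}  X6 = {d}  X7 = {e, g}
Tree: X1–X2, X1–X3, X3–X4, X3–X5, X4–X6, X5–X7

A tree decomposition must satisfy three properties: every vertex lies in some bag; for every edge, both endpoints lie together in some bag; and for every vertex, the bags containing it form a connected subtree. Here vertex a appears in no bag, so the decomposition is invalid.

No — vertex a appears in no bag.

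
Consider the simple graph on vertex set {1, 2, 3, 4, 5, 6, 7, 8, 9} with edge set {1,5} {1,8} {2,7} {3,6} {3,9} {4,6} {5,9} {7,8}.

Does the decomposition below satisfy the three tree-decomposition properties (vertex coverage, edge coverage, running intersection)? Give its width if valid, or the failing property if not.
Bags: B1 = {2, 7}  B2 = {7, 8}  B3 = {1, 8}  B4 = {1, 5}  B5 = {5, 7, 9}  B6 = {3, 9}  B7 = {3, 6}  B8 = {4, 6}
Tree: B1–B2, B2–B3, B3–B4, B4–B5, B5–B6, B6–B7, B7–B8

No — bags containing vertex 7 are not connected in the tree.

A tree decomposition must satisfy three properties: every vertex lies in some bag; for every edge, both endpoints lie together in some bag; and for every vertex, the bags containing it form a connected subtree. Here bags containing vertex 7 are not connected in the tree, so the decomposition is invalid.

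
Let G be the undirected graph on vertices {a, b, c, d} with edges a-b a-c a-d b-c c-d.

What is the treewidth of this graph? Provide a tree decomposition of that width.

Treewidth 2.
One optimal decomposition is:
Bags: B1 = {a, b, c}  B2 = {a, c, d}
Tree: B1–B2

The largest bag has 3 vertices, giving width 2; this decomposition certifies tw(G) ≤ 2. Conversely, {a, c, d} is a clique of size 3, and the vertices of any clique must share a bag in every tree decomposition; so some bag has ≥ 3 vertices and tw(G) ≥ 2. Therefore the treewidth is 2.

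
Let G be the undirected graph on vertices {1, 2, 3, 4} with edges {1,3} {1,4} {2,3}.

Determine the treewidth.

1

A width-1 tree decomposition is:
Bags: B1 = {1, 4}  B2 = {1, 3}  B3 = {2, 3}
Tree: B1–B2, B2–B3
Every bag has size at most 2, so the width is 2 − 1 = 1 and tw(G) ≤ 1. Any graph with an edge has treewidth ≥ 1, and G has the edge 4–1. Therefore the treewidth is 1.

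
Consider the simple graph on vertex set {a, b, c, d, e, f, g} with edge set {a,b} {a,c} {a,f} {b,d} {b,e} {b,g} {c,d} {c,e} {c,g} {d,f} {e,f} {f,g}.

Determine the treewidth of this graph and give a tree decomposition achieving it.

Treewidth 3.
One such decomposition:
Bags: B1 = {b, c, d, f}  B2 = {b, c, e, f}  B3 = {a, b, c, f}  B4 = {b, c, f, g}
Tree: B1–B2, B2–B3, B3–B4

Each bag holds 4 vertices, so the decomposition has width 3, which upper-bounds the treewidth. For the lower bound: the 4 vertex sets {b,d}, {e,f}, {c}, {a} are disjoint, each induces a connected subgraph, and every pair is joined by at least one edge of G. Contracting each set to a single vertex therefore yields K_{4} as a minor, and since treewidth is minor-monotone, tw(G) ≥ tw(K_{4}) = 3. The upper and lower bounds meet at 3, so that is the treewidth.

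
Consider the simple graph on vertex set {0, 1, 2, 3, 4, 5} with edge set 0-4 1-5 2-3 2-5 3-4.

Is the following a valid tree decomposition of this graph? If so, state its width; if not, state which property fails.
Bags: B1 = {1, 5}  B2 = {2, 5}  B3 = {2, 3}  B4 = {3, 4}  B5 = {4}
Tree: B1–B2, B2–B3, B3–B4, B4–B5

A tree decomposition must satisfy three properties: every vertex lies in some bag; for every edge, both endpoints lie together in some bag; and for every vertex, the bags containing it form a connected subtree. Here vertex 0 appears in no bag, so the decomposition is invalid.

No — vertex 0 appears in no bag.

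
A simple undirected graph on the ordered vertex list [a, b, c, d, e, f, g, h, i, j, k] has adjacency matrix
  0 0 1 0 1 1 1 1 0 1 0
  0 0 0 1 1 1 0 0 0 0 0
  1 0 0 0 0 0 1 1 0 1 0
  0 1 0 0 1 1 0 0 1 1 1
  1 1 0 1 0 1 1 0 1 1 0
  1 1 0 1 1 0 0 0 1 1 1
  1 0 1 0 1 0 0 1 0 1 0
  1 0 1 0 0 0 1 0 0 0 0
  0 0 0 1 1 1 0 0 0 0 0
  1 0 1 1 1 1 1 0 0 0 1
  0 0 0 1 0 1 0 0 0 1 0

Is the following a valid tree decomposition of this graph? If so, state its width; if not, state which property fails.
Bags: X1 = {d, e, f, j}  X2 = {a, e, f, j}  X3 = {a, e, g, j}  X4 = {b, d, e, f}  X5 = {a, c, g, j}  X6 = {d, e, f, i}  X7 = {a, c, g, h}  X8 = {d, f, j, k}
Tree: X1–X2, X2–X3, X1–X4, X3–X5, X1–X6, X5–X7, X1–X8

Yes; width 3.

Checking the three conditions: (i) the bags cover all of {a, b, c, d, e, f, g, h, i, j, k}; (ii) for each edge, some bag contains both endpoints; (iii) the bags containing any fixed vertex form a subtree. All hold, so the decomposition is valid with width 4 − 1 = 3.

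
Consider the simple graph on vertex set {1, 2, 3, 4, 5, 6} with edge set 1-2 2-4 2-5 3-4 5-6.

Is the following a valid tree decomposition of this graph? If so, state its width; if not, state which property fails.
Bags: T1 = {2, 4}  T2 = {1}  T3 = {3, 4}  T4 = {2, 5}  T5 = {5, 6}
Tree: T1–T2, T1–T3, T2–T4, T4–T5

No — edge (2,1) lies in no bag.

A tree decomposition must satisfy three properties: every vertex lies in some bag; for every edge, both endpoints lie together in some bag; and for every vertex, the bags containing it form a connected subtree. Here edge (2,1) lies in no bag, so the decomposition is invalid.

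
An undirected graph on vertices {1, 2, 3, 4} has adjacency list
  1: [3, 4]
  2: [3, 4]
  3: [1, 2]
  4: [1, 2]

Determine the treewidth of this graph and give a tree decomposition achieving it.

The largest bag has 3 vertices, giving width 2; this decomposition certifies tw(G) ≤ 2. Since 2–3–1–4–2 is a cycle in G, G is not acyclic. Forests are exactly the graphs of treewidth ≤ 1, so tw(G) ≥ 2. The upper and lower bounds meet at 2, so that is the treewidth.

Treewidth 2.
One such decomposition:
Bags: B1 = {1, 2, 3}  B2 = {1, 2, 4}
Tree: B1–B2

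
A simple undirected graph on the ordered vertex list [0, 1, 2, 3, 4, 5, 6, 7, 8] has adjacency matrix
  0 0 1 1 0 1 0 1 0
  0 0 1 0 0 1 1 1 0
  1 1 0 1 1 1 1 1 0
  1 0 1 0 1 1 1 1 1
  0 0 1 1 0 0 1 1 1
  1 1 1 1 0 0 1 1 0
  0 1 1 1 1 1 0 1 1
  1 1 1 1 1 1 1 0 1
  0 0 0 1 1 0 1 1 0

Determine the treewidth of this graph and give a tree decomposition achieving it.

Every bag has size at most 5, so the width is 5 − 1 = 4 and tw(G) ≤ 4. For the lower bound, the 5 vertices {3, 4, 6, 7, 8} are pairwise adjacent, and any tree decomposition puts a clique entirely inside one bag — forcing width ≥ 4. The upper and lower bounds meet at 4, so that is the treewidth.

Treewidth 4.
One optimal decomposition is:
Bags: B1 = {1, 2, 5, 6, 7}  B2 = {2, 3, 5, 6, 7}  B3 = {0, 2, 3, 5, 7}  B4 = {2, 3, 4, 6, 7}  B5 = {3, 4, 6, 7, 8}
Tree: B1–B2, B2–B3, B2–B4, B4–B5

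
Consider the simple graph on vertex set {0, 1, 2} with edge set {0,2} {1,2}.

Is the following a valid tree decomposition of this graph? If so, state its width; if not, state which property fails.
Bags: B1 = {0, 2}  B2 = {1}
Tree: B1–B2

A tree decomposition must satisfy three properties: every vertex lies in some bag; for every edge, both endpoints lie together in some bag; and for every vertex, the bags containing it form a connected subtree. Here edge (2,1) lies in no bag, so the decomposition is invalid.

No — edge (2,1) lies in no bag.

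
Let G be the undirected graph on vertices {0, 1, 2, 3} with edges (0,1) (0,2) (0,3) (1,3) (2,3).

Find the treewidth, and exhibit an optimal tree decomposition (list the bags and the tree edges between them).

Each bag holds 3 vertices, so the decomposition has width 2, which upper-bounds the treewidth. For the lower bound, the 3 vertices {0, 1, 3} are pairwise adjacent, and any tree decomposition puts a clique entirely inside one bag — forcing width ≥ 2. Therefore the treewidth is 2.

Treewidth 2.
One such decomposition:
Bags: B1 = {0, 2, 3}  B2 = {0, 1, 3}
Tree: B1–B2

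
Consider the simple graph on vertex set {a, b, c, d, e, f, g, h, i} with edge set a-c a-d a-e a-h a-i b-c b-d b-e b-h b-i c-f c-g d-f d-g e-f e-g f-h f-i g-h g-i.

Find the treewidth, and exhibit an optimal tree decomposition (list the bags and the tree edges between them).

Treewidth 4.
Bags: B1 = {a, b, f, g, h}  B2 = {a, b, d, f, g}  B3 = {a, b, c, f, g}  B4 = {a, b, f, g, i}  B5 = {a, b, e, f, g}
Tree: B1–B2, B2–B3, B3–B4, B4–B5

Every bag has size at most 5, so the width is 5 − 1 = 4 and tw(G) ≤ 4. For the lower bound: the 5 vertex sets {g,h}, {d,f}, {b,c}, {a}, {i} are disjoint, each induces a connected subgraph, and every pair is joined by at least one edge of G. Contracting each set to a single vertex therefore yields K_{5} as a minor, and since treewidth is minor-monotone, tw(G) ≥ tw(K_{5}) = 4. Combining the bounds, tw(G) = 4.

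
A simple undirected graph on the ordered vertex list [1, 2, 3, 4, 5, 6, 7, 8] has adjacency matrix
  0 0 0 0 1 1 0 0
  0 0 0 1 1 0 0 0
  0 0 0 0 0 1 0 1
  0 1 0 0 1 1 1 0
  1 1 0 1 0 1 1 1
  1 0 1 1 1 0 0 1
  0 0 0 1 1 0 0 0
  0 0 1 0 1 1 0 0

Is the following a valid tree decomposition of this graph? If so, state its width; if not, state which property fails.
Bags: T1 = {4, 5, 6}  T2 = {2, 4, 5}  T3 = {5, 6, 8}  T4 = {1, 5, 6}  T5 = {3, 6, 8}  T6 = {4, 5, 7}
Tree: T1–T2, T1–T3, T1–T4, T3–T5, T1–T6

Yes; width 2.

Vertex coverage: the bags together contain {1, 2, 3, 4, 5, 6, 7, 8}, the full vertex set. Edge coverage: each edge of G has both endpoints in at least one bag. Running intersection: for every vertex, the bags containing it form a connected subtree. All three properties hold, so this is a valid tree decomposition of width max|bag| − 1 = 2, and hence tw(G) ≤ 2.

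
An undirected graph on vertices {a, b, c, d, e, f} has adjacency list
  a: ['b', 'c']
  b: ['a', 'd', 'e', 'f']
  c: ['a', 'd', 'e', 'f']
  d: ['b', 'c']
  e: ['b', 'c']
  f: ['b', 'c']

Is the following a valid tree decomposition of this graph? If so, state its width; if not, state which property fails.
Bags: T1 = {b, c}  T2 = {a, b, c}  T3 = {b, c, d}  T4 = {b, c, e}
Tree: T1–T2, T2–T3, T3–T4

No — vertex f appears in no bag.

A tree decomposition must satisfy three properties: every vertex lies in some bag; for every edge, both endpoints lie together in some bag; and for every vertex, the bags containing it form a connected subtree. Here vertex f appears in no bag, so the decomposition is invalid.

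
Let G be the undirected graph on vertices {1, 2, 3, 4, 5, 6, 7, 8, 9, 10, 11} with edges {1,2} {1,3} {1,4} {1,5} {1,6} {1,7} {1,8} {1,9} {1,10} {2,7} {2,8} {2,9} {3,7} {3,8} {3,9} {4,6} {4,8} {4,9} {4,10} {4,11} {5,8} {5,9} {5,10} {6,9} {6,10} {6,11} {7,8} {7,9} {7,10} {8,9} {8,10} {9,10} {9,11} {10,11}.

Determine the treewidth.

4

A width-4 tree decomposition is:
Bags: B1 = {1, 4, 6, 9, 10}  B2 = {1, 4, 8, 9, 10}  B3 = {1, 7, 8, 9, 10}  B4 = {4, 6, 9, 10, 11}  B5 = {1, 2, 7, 8, 9}  B6 = {1, 5, 8, 9, 10}  B7 = {1, 3, 7, 8, 9}
Tree: B1–B2, B2–B3, B1–B4, B3–B5, B3–B6, B5–B7
Each bag holds 5 vertices, so the decomposition has width 4, which upper-bounds the treewidth. For the lower bound, the 5 vertices {1, 4, 8, 9, 10} are pairwise adjacent, and any tree decomposition puts a clique entirely inside one bag — forcing width ≥ 4. Therefore the treewidth is 4.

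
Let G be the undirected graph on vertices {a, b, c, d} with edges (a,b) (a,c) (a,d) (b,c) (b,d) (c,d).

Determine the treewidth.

A width-3 tree decomposition is:
Bags: B1 = {a, b, c, d}
Tree: (single bag)
A single bag containing all 4 vertices is trivially a valid decomposition of width 3. On the other hand G contains the 4-clique {a, b, c, d}. A clique must lie in a single bag of any decomposition, so no decomposition can have width below 3. Hence tw(G) = 3 exactly.

3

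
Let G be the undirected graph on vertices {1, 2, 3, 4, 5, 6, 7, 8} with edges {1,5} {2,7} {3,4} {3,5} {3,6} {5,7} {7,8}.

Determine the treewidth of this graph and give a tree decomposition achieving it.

Treewidth 1.
Bags: B1 = {3, 5}  B2 = {3, 4}  B3 = {1, 5}  B4 = {5, 7}  B5 = {3, 6}  B6 = {2, 7}  B7 = {7, 8}
Tree: B1–B2, B1–B3, B1–B4, B1–B5, B4–B6, B6–B7

Each bag holds 2 vertices, so the decomposition has width 1, which upper-bounds the treewidth. G has an edge, so its treewidth is at least 1. Combining the bounds, tw(G) = 1.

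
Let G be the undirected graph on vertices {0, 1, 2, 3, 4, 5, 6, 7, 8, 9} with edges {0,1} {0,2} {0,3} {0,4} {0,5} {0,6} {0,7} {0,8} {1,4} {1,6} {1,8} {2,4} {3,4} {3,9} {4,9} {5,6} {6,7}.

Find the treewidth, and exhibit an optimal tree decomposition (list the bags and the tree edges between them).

Treewidth 2.
One optimal decomposition is:
Bags: B1 = {0, 1, 4}  B2 = {0, 3, 4}  B3 = {3, 4, 9}  B4 = {0, 2, 4}  B5 = {0, 1, 6}  B6 = {0, 1, 8}  B7 = {0, 6, 7}  B8 = {0, 5, 6}
Tree: B1–B2, B2–B3, B2–B4, B1–B5, B5–B6, B5–B7, B5–B8

Every bag has size at most 3, so the width is 3 − 1 = 2 and tw(G) ≤ 2. For the lower bound, the 3 vertices {0, 1, 8} are pairwise adjacent, and any tree decomposition puts a clique entirely inside one bag — forcing width ≥ 2. The upper and lower bounds meet at 2, so that is the treewidth.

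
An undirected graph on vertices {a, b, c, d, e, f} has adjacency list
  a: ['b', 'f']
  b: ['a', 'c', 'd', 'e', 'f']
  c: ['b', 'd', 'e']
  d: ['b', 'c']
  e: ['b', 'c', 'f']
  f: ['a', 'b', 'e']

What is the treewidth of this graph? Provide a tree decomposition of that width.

The largest bag has 3 vertices, giving width 2; this decomposition certifies tw(G) ≤ 2. Conversely, {b, c, d} is a clique of size 3, and the vertices of any clique must share a bag in every tree decomposition; so some bag has ≥ 3 vertices and tw(G) ≥ 2. Hence tw(G) = 2 exactly.

Treewidth 2.
One such decomposition:
Bags: B1 = {b, c, e}  B2 = {b, e, f}  B3 = {b, c, d}  B4 = {a, b, f}
Tree: B1–B2, B1–B3, B2–B4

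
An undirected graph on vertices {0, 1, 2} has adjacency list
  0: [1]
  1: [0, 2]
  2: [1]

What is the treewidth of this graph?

A width-1 tree decomposition is:
Bags: B1 = {0, 1}  B2 = {1, 2}
Tree: B1–B2
The largest bag has 2 vertices, giving width 1; this decomposition certifies tw(G) ≤ 1. Since G has at least one edge (e.g. 1–0), it is not an edgeless graph, so tw(G) ≥ 1. The upper and lower bounds meet at 1, so that is the treewidth.

1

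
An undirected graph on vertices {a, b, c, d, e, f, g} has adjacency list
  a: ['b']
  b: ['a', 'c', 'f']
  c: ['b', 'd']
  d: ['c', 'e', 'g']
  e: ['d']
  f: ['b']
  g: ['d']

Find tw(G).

A width-1 tree decomposition is:
Bags: B1 = {c, d}  B2 = {d, e}  B3 = {b, c}  B4 = {d, g}  B5 = {b, f}  B6 = {a, b}
Tree: B1–B2, B1–B3, B2–B4, B3–B5, B5–B6
The largest bag has 2 vertices, giving width 1; this decomposition certifies tw(G) ≤ 1. Any graph with an edge has treewidth ≥ 1, and G has the edge d–c. The upper and lower bounds meet at 1, so that is the treewidth.

1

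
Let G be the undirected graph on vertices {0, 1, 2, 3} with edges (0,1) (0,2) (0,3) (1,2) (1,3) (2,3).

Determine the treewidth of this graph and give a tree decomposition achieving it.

With just one bag of size 4, the width is 4 − 1 = 3, so tw(G) ≤ 3. Conversely, {0, 1, 2, 3} is a clique of size 4, and the vertices of any clique must share a bag in every tree decomposition; so some bag has ≥ 4 vertices and tw(G) ≥ 3. The upper and lower bounds meet at 3, so that is the treewidth.

Treewidth 3.
One optimal decomposition is:
Bags: B1 = {0, 1, 2, 3}
Tree: (single bag)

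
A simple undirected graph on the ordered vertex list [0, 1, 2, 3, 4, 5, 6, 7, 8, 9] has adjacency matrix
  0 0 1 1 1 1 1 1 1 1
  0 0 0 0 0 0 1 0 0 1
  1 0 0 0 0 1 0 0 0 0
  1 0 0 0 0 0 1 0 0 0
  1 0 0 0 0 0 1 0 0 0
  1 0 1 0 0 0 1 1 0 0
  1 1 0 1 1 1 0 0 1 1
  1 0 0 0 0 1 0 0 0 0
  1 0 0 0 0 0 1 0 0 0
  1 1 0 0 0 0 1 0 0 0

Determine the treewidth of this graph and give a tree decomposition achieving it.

Treewidth 2.
One optimal decomposition is:
Bags: B1 = {0, 6, 9}  B2 = {0, 3, 6}  B3 = {0, 5, 6}  B4 = {0, 5, 7}  B5 = {0, 2, 5}  B6 = {0, 6, 8}  B7 = {0, 4, 6}  B8 = {1, 6, 9}
Tree: B1–B2, B2–B3, B3–B4, B4–B5, B2–B6, B2–B7, B1–B8

The largest bag has 3 vertices, giving width 2; this decomposition certifies tw(G) ≤ 2. On the other hand G contains the 3-clique {0, 2, 5}. A clique must lie in a single bag of any decomposition, so no decomposition can have width below 2. Hence tw(G) = 2 exactly.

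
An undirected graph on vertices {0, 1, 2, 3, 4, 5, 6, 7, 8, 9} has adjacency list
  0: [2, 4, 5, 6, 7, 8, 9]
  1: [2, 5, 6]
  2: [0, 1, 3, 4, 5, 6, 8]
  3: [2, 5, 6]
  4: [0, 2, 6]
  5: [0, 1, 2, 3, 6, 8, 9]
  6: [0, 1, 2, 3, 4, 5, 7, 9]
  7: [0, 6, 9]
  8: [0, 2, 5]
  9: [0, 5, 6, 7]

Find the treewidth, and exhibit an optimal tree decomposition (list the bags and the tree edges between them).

Treewidth 3.
One optimal decomposition is:
Bags: B1 = {0, 2, 5, 6}  B2 = {0, 5, 6, 9}  B3 = {0, 2, 4, 6}  B4 = {0, 2, 5, 8}  B5 = {1, 2, 5, 6}  B6 = {2, 3, 5, 6}  B7 = {0, 6, 7, 9}
Tree: B1–B2, B1–B3, B1–B4, B1–B5, B1–B6, B2–B7

The largest bag has 4 vertices, giving width 3; this decomposition certifies tw(G) ≤ 3. On the other hand G contains the 4-clique {0, 2, 5, 8}. A clique must lie in a single bag of any decomposition, so no decomposition can have width below 3. Combining the bounds, tw(G) = 3.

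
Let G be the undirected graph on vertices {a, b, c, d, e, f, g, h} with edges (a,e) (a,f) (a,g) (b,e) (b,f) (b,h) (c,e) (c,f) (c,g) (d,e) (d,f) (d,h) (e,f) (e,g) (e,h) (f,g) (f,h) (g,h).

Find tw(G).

3

A width-3 tree decomposition is:
Bags: B1 = {d, e, f, h}  B2 = {e, f, g, h}  B3 = {c, e, f, g}  B4 = {b, e, f, h}  B5 = {a, e, f, g}
Tree: B1–B2, B2–B3, B2–B4, B3–B5
Each bag holds 4 vertices, so the decomposition has width 3, which upper-bounds the treewidth. For the lower bound, the 4 vertices {d, e, f, h} are pairwise adjacent, and any tree decomposition puts a clique entirely inside one bag — forcing width ≥ 3. Combining the bounds, tw(G) = 3.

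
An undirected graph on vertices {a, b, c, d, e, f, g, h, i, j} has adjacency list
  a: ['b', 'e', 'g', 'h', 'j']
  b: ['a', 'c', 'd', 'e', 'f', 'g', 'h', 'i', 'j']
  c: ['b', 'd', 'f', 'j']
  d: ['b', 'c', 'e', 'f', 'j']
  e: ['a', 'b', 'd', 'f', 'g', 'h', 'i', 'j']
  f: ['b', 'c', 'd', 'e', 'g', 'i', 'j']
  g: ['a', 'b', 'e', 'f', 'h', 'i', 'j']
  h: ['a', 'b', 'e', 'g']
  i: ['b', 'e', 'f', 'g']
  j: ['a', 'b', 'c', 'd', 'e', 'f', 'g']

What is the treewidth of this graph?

A width-4 tree decomposition is:
Bags: B1 = {b, e, f, g, j}  B2 = {b, d, e, f, j}  B3 = {b, c, d, f, j}  B4 = {a, b, e, g, j}  B5 = {b, e, f, g, i}  B6 = {a, b, e, g, h}
Tree: B1–B2, B2–B3, B1–B4, B1–B5, B4–B6
Every bag has size at most 5, so the width is 5 − 1 = 4 and tw(G) ≤ 4. On the other hand G contains the 5-clique {b, d, e, f, j}. A clique must lie in a single bag of any decomposition, so no decomposition can have width below 4. Hence tw(G) = 4 exactly.

4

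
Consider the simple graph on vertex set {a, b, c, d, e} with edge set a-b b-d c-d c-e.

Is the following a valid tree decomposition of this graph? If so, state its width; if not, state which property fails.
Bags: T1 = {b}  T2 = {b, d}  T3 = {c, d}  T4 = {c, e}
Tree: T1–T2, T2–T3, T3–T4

A tree decomposition must satisfy three properties: every vertex lies in some bag; for every edge, both endpoints lie together in some bag; and for every vertex, the bags containing it form a connected subtree. Here vertex a appears in no bag, so the decomposition is invalid.

No — vertex a appears in no bag.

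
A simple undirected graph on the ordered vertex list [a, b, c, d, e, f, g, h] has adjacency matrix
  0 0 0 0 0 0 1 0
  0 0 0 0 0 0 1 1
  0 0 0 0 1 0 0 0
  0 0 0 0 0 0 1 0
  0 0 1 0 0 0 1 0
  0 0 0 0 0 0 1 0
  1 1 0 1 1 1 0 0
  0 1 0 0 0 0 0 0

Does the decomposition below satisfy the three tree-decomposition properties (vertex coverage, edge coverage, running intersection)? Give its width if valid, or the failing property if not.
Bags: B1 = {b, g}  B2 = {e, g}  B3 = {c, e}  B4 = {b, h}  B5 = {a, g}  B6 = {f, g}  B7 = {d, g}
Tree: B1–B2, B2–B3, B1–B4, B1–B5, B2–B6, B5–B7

Yes; width 1.

Checking the three conditions: (i) the bags cover all of {a, b, c, d, e, f, g, h}; (ii) for each edge, some bag contains both endpoints; (iii) the bags containing any fixed vertex form a subtree. All hold, so the decomposition is valid with width 2 − 1 = 1.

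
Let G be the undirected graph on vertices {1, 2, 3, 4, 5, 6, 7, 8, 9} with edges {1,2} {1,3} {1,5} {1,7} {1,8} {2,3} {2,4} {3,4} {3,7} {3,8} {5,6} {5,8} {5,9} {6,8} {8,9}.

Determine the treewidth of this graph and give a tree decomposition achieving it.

The largest bag has 3 vertices, giving width 2; this decomposition certifies tw(G) ≤ 2. On the other hand G contains the 3-clique {1, 3, 8}. A clique must lie in a single bag of any decomposition, so no decomposition can have width below 2. Therefore the treewidth is 2.

Treewidth 2.
Bags: B1 = {5, 6, 8}  B2 = {1, 5, 8}  B3 = {1, 3, 8}  B4 = {1, 3, 7}  B5 = {1, 2, 3}  B6 = {2, 3, 4}  B7 = {5, 8, 9}
Tree: B1–B2, B2–B3, B3–B4, B4–B5, B5–B6, B2–B7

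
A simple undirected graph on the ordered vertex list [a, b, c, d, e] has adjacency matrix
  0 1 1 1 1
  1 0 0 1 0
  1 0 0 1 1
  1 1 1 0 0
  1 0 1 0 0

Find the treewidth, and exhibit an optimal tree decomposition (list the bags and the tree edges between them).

The largest bag has 3 vertices, giving width 2; this decomposition certifies tw(G) ≤ 2. On the other hand G contains the 3-clique {a, c, d}. A clique must lie in a single bag of any decomposition, so no decomposition can have width below 2. The upper and lower bounds meet at 2, so that is the treewidth.

Treewidth 2.
One such decomposition:
Bags: B1 = {a, c, d}  B2 = {a, b, d}  B3 = {a, c, e}
Tree: B1–B2, B1–B3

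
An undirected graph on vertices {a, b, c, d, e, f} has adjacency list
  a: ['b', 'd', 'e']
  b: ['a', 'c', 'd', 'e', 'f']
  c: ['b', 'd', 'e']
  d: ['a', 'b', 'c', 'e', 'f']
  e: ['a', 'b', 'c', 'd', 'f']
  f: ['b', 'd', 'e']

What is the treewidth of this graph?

A width-3 tree decomposition is:
Bags: B1 = {b, c, d, e}  B2 = {b, d, e, f}  B3 = {a, b, d, e}
Tree: B1–B2, B1–B3
The largest bag has 4 vertices, giving width 3; this decomposition certifies tw(G) ≤ 3. For the lower bound, the 4 vertices {a, b, d, e} are pairwise adjacent, and any tree decomposition puts a clique entirely inside one bag — forcing width ≥ 3. The upper and lower bounds meet at 3, so that is the treewidth.

3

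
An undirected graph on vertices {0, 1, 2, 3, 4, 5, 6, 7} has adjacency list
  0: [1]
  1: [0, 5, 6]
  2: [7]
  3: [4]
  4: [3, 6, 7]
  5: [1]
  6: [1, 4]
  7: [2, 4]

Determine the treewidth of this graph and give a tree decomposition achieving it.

Each bag holds 2 vertices, so the decomposition has width 1, which upper-bounds the treewidth. Since G has at least one edge (e.g. 6–1), it is not an edgeless graph, so tw(G) ≥ 1. Hence tw(G) = 1 exactly.

Treewidth 1.
One such decomposition:
Bags: B1 = {1, 6}  B2 = {4, 6}  B3 = {1, 5}  B4 = {0, 1}  B5 = {4, 7}  B6 = {3, 4}  B7 = {2, 7}
Tree: B1–B2, B1–B3, B1–B4, B2–B5, B5–B6, B5–B7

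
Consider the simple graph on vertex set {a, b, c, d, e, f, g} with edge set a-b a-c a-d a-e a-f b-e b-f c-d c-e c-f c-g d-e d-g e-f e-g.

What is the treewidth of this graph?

3

A width-3 tree decomposition is:
Bags: B1 = {c, d, e, g}  B2 = {a, c, d, e}  B3 = {a, c, e, f}  B4 = {a, b, e, f}
Tree: B1–B2, B2–B3, B3–B4
The largest bag has 4 vertices, giving width 3; this decomposition certifies tw(G) ≤ 3. On the other hand G contains the 4-clique {c, d, e, g}. A clique must lie in a single bag of any decomposition, so no decomposition can have width below 3. Combining the bounds, tw(G) = 3.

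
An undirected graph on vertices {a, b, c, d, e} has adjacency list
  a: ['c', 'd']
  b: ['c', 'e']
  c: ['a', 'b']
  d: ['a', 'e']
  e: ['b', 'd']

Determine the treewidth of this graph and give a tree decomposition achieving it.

Treewidth 2.
One such decomposition:
Bags: B1 = {a, d, e}  B2 = {a, b, e}  B3 = {a, b, c}
Tree: B1–B2, B2–B3

Every bag has size at most 3, so the width is 3 − 1 = 2 and tw(G) ≤ 2. For the lower bound, G contains the cycle a–d–e–b–c–a, so G is not a forest; only forests have treewidth ≤ 1, hence tw(G) ≥ 2. Therefore the treewidth is 2.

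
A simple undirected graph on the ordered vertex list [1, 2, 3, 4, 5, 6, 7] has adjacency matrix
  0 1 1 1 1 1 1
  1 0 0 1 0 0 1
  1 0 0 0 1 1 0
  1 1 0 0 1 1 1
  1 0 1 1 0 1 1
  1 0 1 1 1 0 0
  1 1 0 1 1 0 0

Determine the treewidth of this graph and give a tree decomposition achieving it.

Treewidth 3.
One such decomposition:
Bags: B1 = {1, 4, 5, 6}  B2 = {1, 4, 5, 7}  B3 = {1, 3, 5, 6}  B4 = {1, 2, 4, 7}
Tree: B1–B2, B1–B3, B2–B4

Every bag has size at most 4, so the width is 4 − 1 = 3 and tw(G) ≤ 3. For the lower bound, the 4 vertices {1, 3, 5, 6} are pairwise adjacent, and any tree decomposition puts a clique entirely inside one bag — forcing width ≥ 3. Combining the bounds, tw(G) = 3.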